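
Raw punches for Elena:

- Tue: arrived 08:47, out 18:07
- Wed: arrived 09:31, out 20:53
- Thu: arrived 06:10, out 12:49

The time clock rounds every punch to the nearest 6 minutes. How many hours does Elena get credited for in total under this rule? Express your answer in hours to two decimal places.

27.30 hours

Tue: in 08:47→08:48, out 18:07→18:06; 9 h 18 min
Wed: in 09:31→09:30, out 20:53→20:54; 11 h 24 min
Thu: in 06:10→06:12, out 12:49→12:48; 6 h 36 min
Total credited: 27 h 18 min.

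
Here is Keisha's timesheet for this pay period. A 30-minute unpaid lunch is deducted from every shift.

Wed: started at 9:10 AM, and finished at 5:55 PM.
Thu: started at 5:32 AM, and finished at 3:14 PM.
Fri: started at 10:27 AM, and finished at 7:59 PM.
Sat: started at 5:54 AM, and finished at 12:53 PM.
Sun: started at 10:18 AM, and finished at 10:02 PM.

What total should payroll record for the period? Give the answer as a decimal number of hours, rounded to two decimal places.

Wed: 9:10 AM–5:55 PM = 8 h 45 min; less 30 min break → 8 h 15 min
Thu: 5:32 AM–3:14 PM = 9 h 42 min; less 30 min break → 9 h 12 min
Fri: 10:27 AM–7:59 PM = 9 h 32 min; less 30 min break → 9 h 2 min
Sat: 5:54 AM–12:53 PM = 6 h 59 min; less 30 min break → 6 h 29 min
Sun: 10:18 AM–10:02 PM = 11 h 44 min; less 30 min break → 11 h 14 min
Total: 8 h 15 min + 9 h 12 min + 9 h 2 min + 6 h 29 min + 11 h 14 min = 44 h 12 min.

44.20 hours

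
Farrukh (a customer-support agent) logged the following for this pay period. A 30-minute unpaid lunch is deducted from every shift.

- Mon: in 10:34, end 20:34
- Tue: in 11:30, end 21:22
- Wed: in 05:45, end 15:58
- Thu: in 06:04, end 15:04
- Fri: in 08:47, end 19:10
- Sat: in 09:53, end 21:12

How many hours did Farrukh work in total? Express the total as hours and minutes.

Mon: 10:34–20:34 = 10 h 0 min; less 30 min break → 9 h 30 min
Tue: 11:30–21:22 = 9 h 52 min; less 30 min break → 9 h 22 min
Wed: 05:45–15:58 = 10 h 13 min; less 30 min break → 9 h 43 min
Thu: 06:04–15:04 = 9 h 0 min; less 30 min break → 8 h 30 min
Fri: 08:47–19:10 = 10 h 23 min; less 30 min break → 9 h 53 min
Sat: 09:53–21:12 = 11 h 19 min; less 30 min break → 10 h 49 min
Total: 9 h 30 min + 9 h 22 min + 9 h 43 min + 8 h 30 min + 9 h 53 min + 10 h 49 min = 57 h 47 min.

57 h 47 min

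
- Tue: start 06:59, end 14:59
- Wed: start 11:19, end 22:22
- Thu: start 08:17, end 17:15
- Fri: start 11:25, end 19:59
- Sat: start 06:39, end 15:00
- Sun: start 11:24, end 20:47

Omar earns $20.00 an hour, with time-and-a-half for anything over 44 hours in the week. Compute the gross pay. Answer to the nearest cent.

Tue: 06:59–14:59 = 8 h 0 min
Wed: 11:19–22:22 = 11 h 3 min
Thu: 08:17–17:15 = 8 h 58 min
Fri: 11:25–19:59 = 8 h 34 min
Sat: 06:39–15:00 = 8 h 21 min
Sun: 11:24–20:47 = 9 h 23 min
Total worked: 54 h 19 min = 3259 min.
Regular 44 h 0 min = 2640 min at $20.00/h; overtime 10 h 19 min = 619 min at $30.00/h.
Pay = (2640 × $20.00 + 619 × $30.00) ÷ 60 = $1189.50.

$1189.50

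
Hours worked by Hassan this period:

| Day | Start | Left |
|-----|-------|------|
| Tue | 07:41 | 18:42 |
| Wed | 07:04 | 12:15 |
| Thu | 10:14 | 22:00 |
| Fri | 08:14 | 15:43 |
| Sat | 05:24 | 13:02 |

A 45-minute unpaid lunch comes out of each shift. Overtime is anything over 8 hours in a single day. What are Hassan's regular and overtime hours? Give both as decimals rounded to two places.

Regular 34.05 hours, overtime 5.28 hours

Tue: 07:41–18:42 = 11 h 1 min; less 45 min break → 10 h 16 min
Wed: 07:04–12:15 = 5 h 11 min; less 45 min break → 4 h 26 min
Thu: 10:14–22:00 = 11 h 46 min; less 45 min break → 11 h 1 min
Fri: 08:14–15:43 = 7 h 29 min; less 45 min break → 6 h 44 min
Sat: 05:24–13:02 = 7 h 38 min; less 45 min break → 6 h 53 min
Tue reg 8 h 0 min / OT 2 h 16 min; Wed reg 4 h 26 min / OT 0 h 0 min; Thu reg 8 h 0 min / OT 3 h 1 min; Fri reg 6 h 44 min / OT 0 h 0 min; Sat reg 6 h 53 min / OT 0 h 0 min.
Totals: regular 34 h 3 min, overtime 5 h 17 min.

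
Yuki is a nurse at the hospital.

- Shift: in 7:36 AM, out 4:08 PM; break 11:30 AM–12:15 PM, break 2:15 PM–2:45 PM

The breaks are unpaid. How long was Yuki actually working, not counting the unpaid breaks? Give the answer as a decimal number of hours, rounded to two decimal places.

Shift: 7:36 AM–4:08 PM = 8 h 32 min; less 75 min break → 7 h 17 min

7.28 hours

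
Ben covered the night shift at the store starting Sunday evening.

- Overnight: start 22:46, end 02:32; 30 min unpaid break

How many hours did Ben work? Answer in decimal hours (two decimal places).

Overnight: 22:46 → midnight = 1 h 14 min; midnight → 02:32 = 2 h 32 min; span 3 h 46 min; less 30 min break → 3 h 16 min

3.27 hours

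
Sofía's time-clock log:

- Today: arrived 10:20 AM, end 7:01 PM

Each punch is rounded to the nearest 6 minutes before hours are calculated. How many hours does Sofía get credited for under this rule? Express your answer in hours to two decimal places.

Today: in 10:20 AM→10:18 AM, out 7:01 PM→7:00 PM; 8 h 42 min

8.70 hours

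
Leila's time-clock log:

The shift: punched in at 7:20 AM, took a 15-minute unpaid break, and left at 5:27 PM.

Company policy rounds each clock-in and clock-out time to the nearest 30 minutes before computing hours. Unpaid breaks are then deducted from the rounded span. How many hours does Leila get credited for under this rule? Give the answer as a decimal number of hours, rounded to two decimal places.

9.75 hours

The shift: in 7:20 AM→7:30 AM, out 5:27 PM→5:30 PM; 10 h 0 min − 15 min = 9 h 45 min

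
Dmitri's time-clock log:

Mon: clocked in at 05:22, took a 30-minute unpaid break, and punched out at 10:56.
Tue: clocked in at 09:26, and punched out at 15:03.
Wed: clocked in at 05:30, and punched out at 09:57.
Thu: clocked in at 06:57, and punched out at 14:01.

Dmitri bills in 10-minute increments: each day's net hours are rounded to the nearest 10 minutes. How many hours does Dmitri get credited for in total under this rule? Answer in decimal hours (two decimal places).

22.17 hours

Mon: 05:22–10:56 = 5 h 34 min − 30 min = 5 h 4 min → rounds to 5 h 0 min
Tue: 09:26–15:03 = 5 h 37 min → rounds to 5 h 40 min
Wed: 05:30–09:57 = 4 h 27 min → rounds to 4 h 30 min
Thu: 06:57–14:01 = 7 h 4 min → rounds to 7 h 0 min
Total credited: 22 h 10 min.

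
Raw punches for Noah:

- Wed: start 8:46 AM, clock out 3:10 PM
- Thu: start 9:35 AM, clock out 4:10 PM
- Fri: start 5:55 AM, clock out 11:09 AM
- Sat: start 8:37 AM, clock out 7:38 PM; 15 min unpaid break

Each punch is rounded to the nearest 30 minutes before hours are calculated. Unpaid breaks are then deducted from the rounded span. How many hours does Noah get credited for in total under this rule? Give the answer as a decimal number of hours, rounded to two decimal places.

28.25 hours

Wed: in 8:46 AM→9:00 AM, out 3:10 PM→3:00 PM; 6 h 0 min
Thu: in 9:35 AM→9:30 AM, out 4:10 PM→4:00 PM; 6 h 30 min
Fri: in 5:55 AM→6:00 AM, out 11:09 AM→11:00 AM; 5 h 0 min
Sat: in 8:37 AM→8:30 AM, out 7:38 PM→7:30 PM; 11 h 0 min − 15 min = 10 h 45 min
Total credited: 28 h 15 min.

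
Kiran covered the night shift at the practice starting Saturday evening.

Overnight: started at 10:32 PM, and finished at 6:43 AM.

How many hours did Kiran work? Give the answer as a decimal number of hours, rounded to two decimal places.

Overnight: 10:32 PM → midnight = 1 h 28 min; midnight → 6:43 AM = 6 h 43 min; span 8 h 11 min

8.18 hours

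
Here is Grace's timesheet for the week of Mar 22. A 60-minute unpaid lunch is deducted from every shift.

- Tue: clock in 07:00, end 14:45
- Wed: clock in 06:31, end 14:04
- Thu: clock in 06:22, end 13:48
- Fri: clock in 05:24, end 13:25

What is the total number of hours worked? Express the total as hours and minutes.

Tue: 07:00–14:45 = 7 h 45 min; less 60 min break → 6 h 45 min
Wed: 06:31–14:04 = 7 h 33 min; less 60 min break → 6 h 33 min
Thu: 06:22–13:48 = 7 h 26 min; less 60 min break → 6 h 26 min
Fri: 05:24–13:25 = 8 h 1 min; less 60 min break → 7 h 1 min
Total: 6 h 45 min + 6 h 33 min + 6 h 26 min + 7 h 1 min = 26 h 45 min.

26 h 45 min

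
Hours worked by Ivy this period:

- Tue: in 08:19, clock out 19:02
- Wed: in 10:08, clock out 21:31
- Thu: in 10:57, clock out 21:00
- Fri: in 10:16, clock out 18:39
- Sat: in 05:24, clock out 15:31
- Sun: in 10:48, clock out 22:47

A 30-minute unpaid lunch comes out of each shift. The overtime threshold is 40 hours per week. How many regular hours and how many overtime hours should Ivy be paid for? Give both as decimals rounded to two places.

Regular 40.00 hours, overtime 19.63 hours

Tue: 08:19–19:02 = 10 h 43 min; less 30 min break → 10 h 13 min
Wed: 10:08–21:31 = 11 h 23 min; less 30 min break → 10 h 53 min
Thu: 10:57–21:00 = 10 h 3 min; less 30 min break → 9 h 33 min
Fri: 10:16–18:39 = 8 h 23 min; less 30 min break → 7 h 53 min
Sat: 05:24–15:31 = 10 h 7 min; less 30 min break → 9 h 37 min
Sun: 10:48–22:47 = 11 h 59 min; less 30 min break → 11 h 29 min
Total worked: 59 h 38 min = 59.63 h.
Threshold 40 h → overtime 19 h 38 min, regular 40 h 0 min.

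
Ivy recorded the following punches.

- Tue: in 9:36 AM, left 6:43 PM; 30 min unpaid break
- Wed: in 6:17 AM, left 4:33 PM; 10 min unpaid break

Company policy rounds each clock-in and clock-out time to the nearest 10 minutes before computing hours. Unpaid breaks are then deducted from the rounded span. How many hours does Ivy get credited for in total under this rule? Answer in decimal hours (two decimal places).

Tue: in 9:36 AM→9:40 AM, out 6:43 PM→6:40 PM; 9 h 0 min − 30 min = 8 h 30 min
Wed: in 6:17 AM→6:20 AM, out 4:33 PM→4:30 PM; 10 h 10 min − 10 min = 10 h 0 min
Total credited: 18 h 30 min.

18.50 hours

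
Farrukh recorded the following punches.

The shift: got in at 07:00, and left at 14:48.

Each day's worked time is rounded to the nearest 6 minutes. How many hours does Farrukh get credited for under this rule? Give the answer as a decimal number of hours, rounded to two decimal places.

The shift: 07:00–14:48 = 7 h 48 min → rounds to 7 h 48 min

7.80 hours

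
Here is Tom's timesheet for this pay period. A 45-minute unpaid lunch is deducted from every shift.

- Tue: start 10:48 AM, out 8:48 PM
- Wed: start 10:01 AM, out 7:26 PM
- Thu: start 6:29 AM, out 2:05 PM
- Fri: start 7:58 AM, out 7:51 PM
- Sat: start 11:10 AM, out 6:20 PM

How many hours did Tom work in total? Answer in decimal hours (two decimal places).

Tue: 10:48 AM–8:48 PM = 10 h 0 min; less 45 min break → 9 h 15 min
Wed: 10:01 AM–7:26 PM = 9 h 25 min; less 45 min break → 8 h 40 min
Thu: 6:29 AM–2:05 PM = 7 h 36 min; less 45 min break → 6 h 51 min
Fri: 7:58 AM–7:51 PM = 11 h 53 min; less 45 min break → 11 h 8 min
Sat: 11:10 AM–6:20 PM = 7 h 10 min; less 45 min break → 6 h 25 min
Total: 9 h 15 min + 8 h 40 min + 6 h 51 min + 11 h 8 min + 6 h 25 min = 42 h 19 min.

42.32 hours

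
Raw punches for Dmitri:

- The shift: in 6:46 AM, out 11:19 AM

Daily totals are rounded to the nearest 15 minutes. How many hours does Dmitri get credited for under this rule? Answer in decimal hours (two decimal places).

4.50 hours

The shift: 6:46 AM–11:19 AM = 4 h 33 min → rounds to 4 h 30 min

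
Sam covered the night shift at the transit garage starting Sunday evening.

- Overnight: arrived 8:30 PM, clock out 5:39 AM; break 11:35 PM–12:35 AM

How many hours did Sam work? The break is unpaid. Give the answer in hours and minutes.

8 h 9 min

Overnight: 8:30 PM → midnight = 3 h 30 min; midnight → 5:39 AM = 5 h 39 min; span 9 h 9 min; less 60 min break → 8 h 9 min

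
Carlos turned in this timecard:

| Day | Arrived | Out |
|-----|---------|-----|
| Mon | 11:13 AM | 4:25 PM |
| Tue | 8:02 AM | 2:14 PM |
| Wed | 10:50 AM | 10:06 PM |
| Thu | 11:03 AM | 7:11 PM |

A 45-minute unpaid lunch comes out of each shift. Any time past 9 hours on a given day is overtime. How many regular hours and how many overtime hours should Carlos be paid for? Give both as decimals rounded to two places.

Regular 26.28 hours, overtime 1.52 hours

Mon: 11:13 AM–4:25 PM = 5 h 12 min; less 45 min break → 4 h 27 min
Tue: 8:02 AM–2:14 PM = 6 h 12 min; less 45 min break → 5 h 27 min
Wed: 10:50 AM–10:06 PM = 11 h 16 min; less 45 min break → 10 h 31 min
Thu: 11:03 AM–7:11 PM = 8 h 8 min; less 45 min break → 7 h 23 min
Mon reg 4 h 27 min / OT 0 h 0 min; Tue reg 5 h 27 min / OT 0 h 0 min; Wed reg 9 h 0 min / OT 1 h 31 min; Thu reg 7 h 23 min / OT 0 h 0 min.
Totals: regular 26 h 17 min, overtime 1 h 31 min.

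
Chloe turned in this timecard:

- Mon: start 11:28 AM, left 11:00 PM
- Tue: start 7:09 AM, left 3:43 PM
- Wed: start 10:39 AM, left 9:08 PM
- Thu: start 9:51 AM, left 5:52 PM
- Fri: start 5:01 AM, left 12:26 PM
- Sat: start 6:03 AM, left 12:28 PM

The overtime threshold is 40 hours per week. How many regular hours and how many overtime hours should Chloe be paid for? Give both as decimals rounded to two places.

Regular 40.00 hours, overtime 12.43 hours

Mon: 11:28 AM–11:00 PM = 11 h 32 min
Tue: 7:09 AM–3:43 PM = 8 h 34 min
Wed: 10:39 AM–9:08 PM = 10 h 29 min
Thu: 9:51 AM–5:52 PM = 8 h 1 min
Fri: 5:01 AM–12:26 PM = 7 h 25 min
Sat: 6:03 AM–12:28 PM = 6 h 25 min
Total worked: 52 h 26 min = 52.43 h.
Threshold 40 h → overtime 12 h 26 min, regular 40 h 0 min.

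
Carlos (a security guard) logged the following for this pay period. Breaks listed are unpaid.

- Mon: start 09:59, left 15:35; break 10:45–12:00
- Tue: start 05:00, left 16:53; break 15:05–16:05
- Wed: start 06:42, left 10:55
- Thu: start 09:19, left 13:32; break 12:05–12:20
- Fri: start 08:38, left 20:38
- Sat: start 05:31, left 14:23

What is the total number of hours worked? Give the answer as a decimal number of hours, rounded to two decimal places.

44.28 hours

Mon: 09:59–15:35 = 5 h 36 min; less 75 min break → 4 h 21 min
Tue: 05:00–16:53 = 11 h 53 min; less 60 min break → 10 h 53 min
Wed: 06:42–10:55 = 4 h 13 min
Thu: 09:19–13:32 = 4 h 13 min; less 15 min break → 3 h 58 min
Fri: 08:38–20:38 = 12 h 0 min
Sat: 05:31–14:23 = 8 h 52 min
Total: 4 h 21 min + 10 h 53 min + 4 h 13 min + 3 h 58 min + 12 h 0 min + 8 h 52 min = 44 h 17 min.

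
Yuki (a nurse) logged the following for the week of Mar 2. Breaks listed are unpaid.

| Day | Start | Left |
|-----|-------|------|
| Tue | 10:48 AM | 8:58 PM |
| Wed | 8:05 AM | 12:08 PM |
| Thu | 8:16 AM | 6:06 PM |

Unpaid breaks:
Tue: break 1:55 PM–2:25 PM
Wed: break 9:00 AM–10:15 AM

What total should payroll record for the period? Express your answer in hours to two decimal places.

Tue: 10:48 AM–8:58 PM = 10 h 10 min; less 30 min break → 9 h 40 min
Wed: 8:05 AM–12:08 PM = 4 h 3 min; less 75 min break → 2 h 48 min
Thu: 8:16 AM–6:06 PM = 9 h 50 min
Total: 9 h 40 min + 2 h 48 min + 9 h 50 min = 22 h 18 min.

22.30 hours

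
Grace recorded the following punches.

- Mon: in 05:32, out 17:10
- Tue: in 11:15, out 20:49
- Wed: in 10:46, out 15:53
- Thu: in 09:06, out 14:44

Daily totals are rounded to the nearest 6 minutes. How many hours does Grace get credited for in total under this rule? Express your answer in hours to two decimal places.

31.90 hours

Mon: 05:32–17:10 = 11 h 38 min → rounds to 11 h 36 min
Tue: 11:15–20:49 = 9 h 34 min → rounds to 9 h 36 min
Wed: 10:46–15:53 = 5 h 7 min → rounds to 5 h 6 min
Thu: 09:06–14:44 = 5 h 38 min → rounds to 5 h 36 min
Total credited: 31 h 54 min.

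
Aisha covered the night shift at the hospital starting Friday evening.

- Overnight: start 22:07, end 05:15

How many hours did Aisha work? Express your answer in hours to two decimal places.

Overnight: 22:07 → midnight = 1 h 53 min; midnight → 05:15 = 5 h 15 min; span 7 h 8 min

7.13 hours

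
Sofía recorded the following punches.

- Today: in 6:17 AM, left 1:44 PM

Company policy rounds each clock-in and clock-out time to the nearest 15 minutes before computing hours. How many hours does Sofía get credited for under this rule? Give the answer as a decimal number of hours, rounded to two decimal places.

7.50 hours

Today: in 6:17 AM→6:15 AM, out 1:44 PM→1:45 PM; 7 h 30 min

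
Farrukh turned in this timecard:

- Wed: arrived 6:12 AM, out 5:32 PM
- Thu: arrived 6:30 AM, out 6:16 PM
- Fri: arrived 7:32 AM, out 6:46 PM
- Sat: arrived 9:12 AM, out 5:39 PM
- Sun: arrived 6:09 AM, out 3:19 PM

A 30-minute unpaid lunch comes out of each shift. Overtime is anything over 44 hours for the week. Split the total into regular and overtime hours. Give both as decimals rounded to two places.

Regular 44.00 hours, overtime 5.45 hours

Wed: 6:12 AM–5:32 PM = 11 h 20 min; less 30 min break → 10 h 50 min
Thu: 6:30 AM–6:16 PM = 11 h 46 min; less 30 min break → 11 h 16 min
Fri: 7:32 AM–6:46 PM = 11 h 14 min; less 30 min break → 10 h 44 min
Sat: 9:12 AM–5:39 PM = 8 h 27 min; less 30 min break → 7 h 57 min
Sun: 6:09 AM–3:19 PM = 9 h 10 min; less 30 min break → 8 h 40 min
Total worked: 49 h 27 min = 49.45 h.
Threshold 44 h → overtime 5 h 27 min, regular 44 h 0 min.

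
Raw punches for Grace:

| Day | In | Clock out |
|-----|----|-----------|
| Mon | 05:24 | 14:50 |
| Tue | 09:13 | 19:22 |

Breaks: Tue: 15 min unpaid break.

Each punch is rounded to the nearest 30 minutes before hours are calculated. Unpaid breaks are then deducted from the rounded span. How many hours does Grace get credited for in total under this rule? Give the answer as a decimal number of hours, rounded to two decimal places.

Mon: in 05:24→05:30, out 14:50→15:00; 9 h 30 min
Tue: in 09:13→09:00, out 19:22→19:30; 10 h 30 min − 15 min = 10 h 15 min
Total credited: 19 h 45 min.

19.75 hours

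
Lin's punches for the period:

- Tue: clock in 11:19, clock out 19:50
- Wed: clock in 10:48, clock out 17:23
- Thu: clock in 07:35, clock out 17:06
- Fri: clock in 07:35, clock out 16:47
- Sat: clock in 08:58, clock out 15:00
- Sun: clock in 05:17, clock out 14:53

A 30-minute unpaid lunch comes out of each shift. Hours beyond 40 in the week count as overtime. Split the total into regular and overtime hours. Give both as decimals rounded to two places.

Regular 40.00 hours, overtime 6.45 hours

Tue: 11:19–19:50 = 8 h 31 min; less 30 min break → 8 h 1 min
Wed: 10:48–17:23 = 6 h 35 min; less 30 min break → 6 h 5 min
Thu: 07:35–17:06 = 9 h 31 min; less 30 min break → 9 h 1 min
Fri: 07:35–16:47 = 9 h 12 min; less 30 min break → 8 h 42 min
Sat: 08:58–15:00 = 6 h 2 min; less 30 min break → 5 h 32 min
Sun: 05:17–14:53 = 9 h 36 min; less 30 min break → 9 h 6 min
Total worked: 46 h 27 min = 46.45 h.
Threshold 40 h → overtime 6 h 27 min, regular 40 h 0 min.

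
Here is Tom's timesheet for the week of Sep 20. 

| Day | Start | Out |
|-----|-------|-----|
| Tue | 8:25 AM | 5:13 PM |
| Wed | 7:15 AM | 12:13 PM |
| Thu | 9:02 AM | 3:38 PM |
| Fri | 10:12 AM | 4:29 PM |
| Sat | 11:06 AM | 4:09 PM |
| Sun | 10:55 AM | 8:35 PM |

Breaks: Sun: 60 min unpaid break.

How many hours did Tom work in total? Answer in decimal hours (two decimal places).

40.37 hours

Tue: 8:25 AM–5:13 PM = 8 h 48 min
Wed: 7:15 AM–12:13 PM = 4 h 58 min
Thu: 9:02 AM–3:38 PM = 6 h 36 min
Fri: 10:12 AM–4:29 PM = 6 h 17 min
Sat: 11:06 AM–4:09 PM = 5 h 3 min
Sun: 10:55 AM–8:35 PM = 9 h 40 min; less 60 min break → 8 h 40 min
Total: 8 h 48 min + 4 h 58 min + 6 h 36 min + 6 h 17 min + 5 h 3 min + 8 h 40 min = 40 h 22 min.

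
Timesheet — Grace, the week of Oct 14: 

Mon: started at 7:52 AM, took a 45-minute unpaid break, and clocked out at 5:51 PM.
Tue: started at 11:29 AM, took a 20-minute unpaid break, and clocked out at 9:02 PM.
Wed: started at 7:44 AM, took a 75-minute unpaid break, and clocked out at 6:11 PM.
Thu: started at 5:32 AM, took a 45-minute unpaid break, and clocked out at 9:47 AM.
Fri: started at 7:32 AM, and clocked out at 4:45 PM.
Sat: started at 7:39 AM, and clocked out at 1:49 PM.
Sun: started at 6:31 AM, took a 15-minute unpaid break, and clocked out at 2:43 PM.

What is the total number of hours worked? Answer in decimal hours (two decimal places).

54.48 hours

Mon: 7:52 AM–5:51 PM = 9 h 59 min; less 45 min break → 9 h 14 min
Tue: 11:29 AM–9:02 PM = 9 h 33 min; less 20 min break → 9 h 13 min
Wed: 7:44 AM–6:11 PM = 10 h 27 min; less 75 min break → 9 h 12 min
Thu: 5:32 AM–9:47 AM = 4 h 15 min; less 45 min break → 3 h 30 min
Fri: 7:32 AM–4:45 PM = 9 h 13 min
Sat: 7:39 AM–1:49 PM = 6 h 10 min
Sun: 6:31 AM–2:43 PM = 8 h 12 min; less 15 min break → 7 h 57 min
Total: 9 h 14 min + 9 h 13 min + 9 h 12 min + 3 h 30 min + 9 h 13 min + 6 h 10 min + 7 h 57 min = 54 h 29 min.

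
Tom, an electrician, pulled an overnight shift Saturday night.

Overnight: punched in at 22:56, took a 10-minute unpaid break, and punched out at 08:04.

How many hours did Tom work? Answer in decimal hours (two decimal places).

Overnight: 22:56 → midnight = 1 h 4 min; midnight → 08:04 = 8 h 4 min; span 9 h 8 min; less 10 min break → 8 h 58 min

8.97 hours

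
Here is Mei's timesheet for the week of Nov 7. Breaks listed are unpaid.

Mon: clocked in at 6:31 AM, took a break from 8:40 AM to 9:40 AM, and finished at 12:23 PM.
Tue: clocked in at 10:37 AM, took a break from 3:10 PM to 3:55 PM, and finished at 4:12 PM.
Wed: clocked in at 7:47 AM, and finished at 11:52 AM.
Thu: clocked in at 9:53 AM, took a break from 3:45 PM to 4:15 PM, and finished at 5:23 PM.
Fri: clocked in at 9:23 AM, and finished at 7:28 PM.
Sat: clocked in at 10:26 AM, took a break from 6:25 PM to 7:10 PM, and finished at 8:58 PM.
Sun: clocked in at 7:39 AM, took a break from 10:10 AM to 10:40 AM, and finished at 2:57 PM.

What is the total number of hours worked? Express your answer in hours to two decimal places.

Mon: 6:31 AM–12:23 PM = 5 h 52 min; less 60 min break → 4 h 52 min
Tue: 10:37 AM–4:12 PM = 5 h 35 min; less 45 min break → 4 h 50 min
Wed: 7:47 AM–11:52 AM = 4 h 5 min
Thu: 9:53 AM–5:23 PM = 7 h 30 min; less 30 min break → 7 h 0 min
Fri: 9:23 AM–7:28 PM = 10 h 5 min
Sat: 10:26 AM–8:58 PM = 10 h 32 min; less 45 min break → 9 h 47 min
Sun: 7:39 AM–2:57 PM = 7 h 18 min; less 30 min break → 6 h 48 min
Total: 4 h 52 min + 4 h 50 min + 4 h 5 min + 7 h 0 min + 10 h 5 min + 9 h 47 min + 6 h 48 min = 47 h 27 min.

47.45 hours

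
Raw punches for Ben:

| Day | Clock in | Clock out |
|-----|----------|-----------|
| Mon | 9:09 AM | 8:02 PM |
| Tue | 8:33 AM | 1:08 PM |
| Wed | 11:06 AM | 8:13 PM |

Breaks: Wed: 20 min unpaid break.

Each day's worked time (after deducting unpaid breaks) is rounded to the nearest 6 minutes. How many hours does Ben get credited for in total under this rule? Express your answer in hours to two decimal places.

24.30 hours

Mon: 9:09 AM–8:02 PM = 10 h 53 min → rounds to 10 h 54 min
Tue: 8:33 AM–1:08 PM = 4 h 35 min → rounds to 4 h 36 min
Wed: 11:06 AM–8:13 PM = 9 h 7 min − 20 min = 8 h 47 min → rounds to 8 h 48 min
Total credited: 24 h 18 min.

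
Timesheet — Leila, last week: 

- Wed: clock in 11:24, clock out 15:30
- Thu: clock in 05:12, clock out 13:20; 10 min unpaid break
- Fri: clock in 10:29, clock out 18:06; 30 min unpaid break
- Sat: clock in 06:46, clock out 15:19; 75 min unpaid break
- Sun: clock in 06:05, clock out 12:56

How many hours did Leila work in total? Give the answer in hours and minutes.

33 h 20 min

Wed: 11:24–15:30 = 4 h 6 min
Thu: 05:12–13:20 = 8 h 8 min; less 10 min break → 7 h 58 min
Fri: 10:29–18:06 = 7 h 37 min; less 30 min break → 7 h 7 min
Sat: 06:46–15:19 = 8 h 33 min; less 75 min break → 7 h 18 min
Sun: 06:05–12:56 = 6 h 51 min
Total: 4 h 6 min + 7 h 58 min + 7 h 7 min + 7 h 18 min + 6 h 51 min = 33 h 20 min.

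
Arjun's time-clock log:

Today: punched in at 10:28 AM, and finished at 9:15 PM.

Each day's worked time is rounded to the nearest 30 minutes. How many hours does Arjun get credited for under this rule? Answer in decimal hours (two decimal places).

11.00 hours

Today: 10:28 AM–9:15 PM = 10 h 47 min → rounds to 11 h 0 min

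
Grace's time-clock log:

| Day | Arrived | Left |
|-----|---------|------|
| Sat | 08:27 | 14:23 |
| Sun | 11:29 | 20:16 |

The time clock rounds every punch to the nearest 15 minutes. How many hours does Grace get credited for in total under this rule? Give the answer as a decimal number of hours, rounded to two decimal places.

14.75 hours

Sat: in 08:27→08:30, out 14:23→14:30; 6 h 0 min
Sun: in 11:29→11:30, out 20:16→20:15; 8 h 45 min
Total credited: 14 h 45 min.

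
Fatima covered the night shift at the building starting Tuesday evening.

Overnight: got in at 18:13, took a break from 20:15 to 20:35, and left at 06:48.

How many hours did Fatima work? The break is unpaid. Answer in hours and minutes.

Overnight: 18:13 → midnight = 5 h 47 min; midnight → 06:48 = 6 h 48 min; span 12 h 35 min; less 20 min break → 12 h 15 min

12 h 15 min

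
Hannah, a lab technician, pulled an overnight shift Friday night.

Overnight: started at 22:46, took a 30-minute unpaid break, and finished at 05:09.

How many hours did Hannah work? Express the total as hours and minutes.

Overnight: 22:46 → midnight = 1 h 14 min; midnight → 05:09 = 5 h 9 min; span 6 h 23 min; less 30 min break → 5 h 53 min

5 h 53 min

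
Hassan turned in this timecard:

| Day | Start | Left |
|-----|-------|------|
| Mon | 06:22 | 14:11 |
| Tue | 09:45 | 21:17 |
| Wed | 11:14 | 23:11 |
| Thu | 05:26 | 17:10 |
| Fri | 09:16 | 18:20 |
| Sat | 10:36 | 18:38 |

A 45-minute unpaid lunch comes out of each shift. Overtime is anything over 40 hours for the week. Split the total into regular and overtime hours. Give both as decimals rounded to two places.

Mon: 06:22–14:11 = 7 h 49 min; less 45 min break → 7 h 4 min
Tue: 09:45–21:17 = 11 h 32 min; less 45 min break → 10 h 47 min
Wed: 11:14–23:11 = 11 h 57 min; less 45 min break → 11 h 12 min
Thu: 05:26–17:10 = 11 h 44 min; less 45 min break → 10 h 59 min
Fri: 09:16–18:20 = 9 h 4 min; less 45 min break → 8 h 19 min
Sat: 10:36–18:38 = 8 h 2 min; less 45 min break → 7 h 17 min
Total worked: 55 h 38 min = 55.63 h.
Threshold 40 h → overtime 15 h 38 min, regular 40 h 0 min.

Regular 40.00 hours, overtime 15.63 hours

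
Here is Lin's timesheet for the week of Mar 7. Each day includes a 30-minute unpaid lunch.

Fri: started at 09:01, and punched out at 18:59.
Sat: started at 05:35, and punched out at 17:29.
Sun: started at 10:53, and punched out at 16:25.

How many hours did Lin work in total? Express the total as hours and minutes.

Fri: 09:01–18:59 = 9 h 58 min; less 30 min break → 9 h 28 min
Sat: 05:35–17:29 = 11 h 54 min; less 30 min break → 11 h 24 min
Sun: 10:53–16:25 = 5 h 32 min; less 30 min break → 5 h 2 min
Total: 9 h 28 min + 11 h 24 min + 5 h 2 min = 25 h 54 min.

25 h 54 min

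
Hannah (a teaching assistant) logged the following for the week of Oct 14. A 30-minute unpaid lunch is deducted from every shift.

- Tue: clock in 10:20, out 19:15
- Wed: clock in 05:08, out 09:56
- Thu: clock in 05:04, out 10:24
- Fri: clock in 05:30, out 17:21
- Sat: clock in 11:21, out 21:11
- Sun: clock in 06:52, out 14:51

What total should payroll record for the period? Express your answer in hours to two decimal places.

Tue: 10:20–19:15 = 8 h 55 min; less 30 min break → 8 h 25 min
Wed: 05:08–09:56 = 4 h 48 min; less 30 min break → 4 h 18 min
Thu: 05:04–10:24 = 5 h 20 min; less 30 min break → 4 h 50 min
Fri: 05:30–17:21 = 11 h 51 min; less 30 min break → 11 h 21 min
Sat: 11:21–21:11 = 9 h 50 min; less 30 min break → 9 h 20 min
Sun: 06:52–14:51 = 7 h 59 min; less 30 min break → 7 h 29 min
Total: 8 h 25 min + 4 h 18 min + 4 h 50 min + 11 h 21 min + 9 h 20 min + 7 h 29 min = 45 h 43 min.

45.72 hours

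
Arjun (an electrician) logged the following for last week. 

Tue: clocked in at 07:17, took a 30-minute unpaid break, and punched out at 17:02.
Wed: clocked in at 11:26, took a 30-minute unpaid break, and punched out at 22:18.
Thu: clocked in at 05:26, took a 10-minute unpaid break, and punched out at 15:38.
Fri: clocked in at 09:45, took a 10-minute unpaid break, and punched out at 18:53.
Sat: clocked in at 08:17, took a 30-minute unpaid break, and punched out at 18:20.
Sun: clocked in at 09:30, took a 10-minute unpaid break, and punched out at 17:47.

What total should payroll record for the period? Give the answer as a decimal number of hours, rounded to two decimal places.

56.28 hours

Tue: 07:17–17:02 = 9 h 45 min; less 30 min break → 9 h 15 min
Wed: 11:26–22:18 = 10 h 52 min; less 30 min break → 10 h 22 min
Thu: 05:26–15:38 = 10 h 12 min; less 10 min break → 10 h 2 min
Fri: 09:45–18:53 = 9 h 8 min; less 10 min break → 8 h 58 min
Sat: 08:17–18:20 = 10 h 3 min; less 30 min break → 9 h 33 min
Sun: 09:30–17:47 = 8 h 17 min; less 10 min break → 8 h 7 min
Total: 9 h 15 min + 10 h 22 min + 10 h 2 min + 8 h 58 min + 9 h 33 min + 8 h 7 min = 56 h 17 min.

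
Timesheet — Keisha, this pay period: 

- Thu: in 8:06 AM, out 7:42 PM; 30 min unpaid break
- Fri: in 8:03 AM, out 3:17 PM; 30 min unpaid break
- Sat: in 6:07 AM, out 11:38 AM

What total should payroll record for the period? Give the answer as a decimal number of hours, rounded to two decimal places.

Thu: 8:06 AM–7:42 PM = 11 h 36 min; less 30 min break → 11 h 6 min
Fri: 8:03 AM–3:17 PM = 7 h 14 min; less 30 min break → 6 h 44 min
Sat: 6:07 AM–11:38 AM = 5 h 31 min
Total: 11 h 6 min + 6 h 44 min + 5 h 31 min = 23 h 21 min.

23.35 hours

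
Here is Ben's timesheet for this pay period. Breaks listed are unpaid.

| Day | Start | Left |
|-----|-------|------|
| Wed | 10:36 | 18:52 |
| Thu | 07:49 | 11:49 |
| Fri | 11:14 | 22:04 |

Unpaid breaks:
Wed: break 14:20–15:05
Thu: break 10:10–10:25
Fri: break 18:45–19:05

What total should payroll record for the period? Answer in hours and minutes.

21 h 46 min

Wed: 10:36–18:52 = 8 h 16 min; less 45 min break → 7 h 31 min
Thu: 07:49–11:49 = 4 h 0 min; less 15 min break → 3 h 45 min
Fri: 11:14–22:04 = 10 h 50 min; less 20 min break → 10 h 30 min
Total: 7 h 31 min + 3 h 45 min + 10 h 30 min = 21 h 46 min.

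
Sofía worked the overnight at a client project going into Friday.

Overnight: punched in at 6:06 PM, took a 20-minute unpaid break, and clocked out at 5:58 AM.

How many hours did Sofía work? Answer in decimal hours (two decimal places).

Overnight: 6:06 PM → midnight = 5 h 54 min; midnight → 5:58 AM = 5 h 58 min; span 11 h 52 min; less 20 min break → 11 h 32 min

11.53 hours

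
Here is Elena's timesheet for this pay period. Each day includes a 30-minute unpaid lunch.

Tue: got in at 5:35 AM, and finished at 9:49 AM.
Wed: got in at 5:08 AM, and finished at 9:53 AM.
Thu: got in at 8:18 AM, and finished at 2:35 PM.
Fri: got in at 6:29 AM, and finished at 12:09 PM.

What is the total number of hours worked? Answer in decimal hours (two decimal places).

Tue: 5:35 AM–9:49 AM = 4 h 14 min; less 30 min break → 3 h 44 min
Wed: 5:08 AM–9:53 AM = 4 h 45 min; less 30 min break → 4 h 15 min
Thu: 8:18 AM–2:35 PM = 6 h 17 min; less 30 min break → 5 h 47 min
Fri: 6:29 AM–12:09 PM = 5 h 40 min; less 30 min break → 5 h 10 min
Total: 3 h 44 min + 4 h 15 min + 5 h 47 min + 5 h 10 min = 18 h 56 min.

18.93 hours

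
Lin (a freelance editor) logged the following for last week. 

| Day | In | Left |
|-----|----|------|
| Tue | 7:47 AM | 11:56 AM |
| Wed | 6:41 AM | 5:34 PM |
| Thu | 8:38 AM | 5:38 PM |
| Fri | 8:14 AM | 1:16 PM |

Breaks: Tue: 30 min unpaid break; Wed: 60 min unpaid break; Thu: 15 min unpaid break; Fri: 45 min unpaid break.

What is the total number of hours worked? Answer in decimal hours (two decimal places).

Tue: 7:47 AM–11:56 AM = 4 h 9 min; less 30 min break → 3 h 39 min
Wed: 6:41 AM–5:34 PM = 10 h 53 min; less 60 min break → 9 h 53 min
Thu: 8:38 AM–5:38 PM = 9 h 0 min; less 15 min break → 8 h 45 min
Fri: 8:14 AM–1:16 PM = 5 h 2 min; less 45 min break → 4 h 17 min
Total: 3 h 39 min + 9 h 53 min + 8 h 45 min + 4 h 17 min = 26 h 34 min.

26.57 hours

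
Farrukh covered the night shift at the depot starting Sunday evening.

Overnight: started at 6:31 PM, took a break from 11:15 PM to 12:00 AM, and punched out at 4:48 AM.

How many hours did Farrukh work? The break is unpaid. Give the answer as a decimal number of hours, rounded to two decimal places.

Overnight: 6:31 PM → midnight = 5 h 29 min; midnight → 4:48 AM = 4 h 48 min; span 10 h 17 min; less 45 min break → 9 h 32 min

9.53 hours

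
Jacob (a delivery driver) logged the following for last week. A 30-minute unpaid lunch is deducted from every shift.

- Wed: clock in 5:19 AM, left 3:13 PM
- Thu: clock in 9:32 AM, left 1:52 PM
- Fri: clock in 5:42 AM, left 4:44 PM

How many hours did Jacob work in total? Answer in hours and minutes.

Wed: 5:19 AM–3:13 PM = 9 h 54 min; less 30 min break → 9 h 24 min
Thu: 9:32 AM–1:52 PM = 4 h 20 min; less 30 min break → 3 h 50 min
Fri: 5:42 AM–4:44 PM = 11 h 2 min; less 30 min break → 10 h 32 min
Total: 9 h 24 min + 3 h 50 min + 10 h 32 min = 23 h 46 min.

23 h 46 min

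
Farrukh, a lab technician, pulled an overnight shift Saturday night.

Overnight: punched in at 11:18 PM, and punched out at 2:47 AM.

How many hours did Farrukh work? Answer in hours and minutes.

Overnight: 11:18 PM → midnight = 0 h 42 min; midnight → 2:47 AM = 2 h 47 min; span 3 h 29 min

3 h 29 min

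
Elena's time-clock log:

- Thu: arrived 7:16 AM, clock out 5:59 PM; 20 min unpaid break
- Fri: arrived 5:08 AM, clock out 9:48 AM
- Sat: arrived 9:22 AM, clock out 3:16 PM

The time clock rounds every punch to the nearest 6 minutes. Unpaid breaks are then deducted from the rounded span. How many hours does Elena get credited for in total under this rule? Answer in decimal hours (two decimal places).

20.97 hours

Thu: in 7:16 AM→7:18 AM, out 5:59 PM→6:00 PM; 10 h 42 min − 20 min = 10 h 22 min
Fri: in 5:08 AM→5:06 AM, out 9:48 AM→9:48 AM; 4 h 42 min
Sat: in 9:22 AM→9:24 AM, out 3:16 PM→3:18 PM; 5 h 54 min
Total credited: 20 h 58 min.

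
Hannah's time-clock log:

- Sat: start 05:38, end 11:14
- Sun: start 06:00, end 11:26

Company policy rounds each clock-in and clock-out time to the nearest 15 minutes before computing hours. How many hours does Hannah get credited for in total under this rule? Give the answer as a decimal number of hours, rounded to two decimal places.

Sat: in 05:38→05:45, out 11:14→11:15; 5 h 30 min
Sun: in 06:00→06:00, out 11:26→11:30; 5 h 30 min
Total credited: 11 h 0 min.

11.00 hours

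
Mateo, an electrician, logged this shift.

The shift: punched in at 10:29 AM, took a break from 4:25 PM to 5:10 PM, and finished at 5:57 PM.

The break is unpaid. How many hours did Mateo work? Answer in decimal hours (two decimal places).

6.72 hours

The shift: 10:29 AM–5:57 PM = 7 h 28 min; less 45 min break → 6 h 43 min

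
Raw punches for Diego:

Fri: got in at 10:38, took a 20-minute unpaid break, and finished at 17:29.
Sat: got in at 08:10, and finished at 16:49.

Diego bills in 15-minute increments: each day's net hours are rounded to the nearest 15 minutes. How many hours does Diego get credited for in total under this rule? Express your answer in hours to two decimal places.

15.25 hours

Fri: 10:38–17:29 = 6 h 51 min − 20 min = 6 h 31 min → rounds to 6 h 30 min
Sat: 08:10–16:49 = 8 h 39 min → rounds to 8 h 45 min
Total credited: 15 h 15 min.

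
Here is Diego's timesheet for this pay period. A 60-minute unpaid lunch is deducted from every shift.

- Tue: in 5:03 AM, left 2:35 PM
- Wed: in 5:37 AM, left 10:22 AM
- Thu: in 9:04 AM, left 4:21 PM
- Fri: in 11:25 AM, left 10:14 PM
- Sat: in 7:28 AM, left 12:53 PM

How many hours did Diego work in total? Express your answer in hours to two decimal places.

32.80 hours

Tue: 5:03 AM–2:35 PM = 9 h 32 min; less 60 min break → 8 h 32 min
Wed: 5:37 AM–10:22 AM = 4 h 45 min; less 60 min break → 3 h 45 min
Thu: 9:04 AM–4:21 PM = 7 h 17 min; less 60 min break → 6 h 17 min
Fri: 11:25 AM–10:14 PM = 10 h 49 min; less 60 min break → 9 h 49 min
Sat: 7:28 AM–12:53 PM = 5 h 25 min; less 60 min break → 4 h 25 min
Total: 8 h 32 min + 3 h 45 min + 6 h 17 min + 9 h 49 min + 4 h 25 min = 32 h 48 min.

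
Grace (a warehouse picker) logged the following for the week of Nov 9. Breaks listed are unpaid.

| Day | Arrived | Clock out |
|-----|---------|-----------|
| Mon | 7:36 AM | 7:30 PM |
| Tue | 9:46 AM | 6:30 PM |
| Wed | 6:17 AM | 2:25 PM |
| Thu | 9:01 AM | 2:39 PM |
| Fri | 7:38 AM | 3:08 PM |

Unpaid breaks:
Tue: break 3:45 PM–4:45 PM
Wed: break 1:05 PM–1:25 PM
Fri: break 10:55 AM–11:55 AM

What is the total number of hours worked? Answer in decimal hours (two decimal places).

39.57 hours

Mon: 7:36 AM–7:30 PM = 11 h 54 min
Tue: 9:46 AM–6:30 PM = 8 h 44 min; less 60 min break → 7 h 44 min
Wed: 6:17 AM–2:25 PM = 8 h 8 min; less 20 min break → 7 h 48 min
Thu: 9:01 AM–2:39 PM = 5 h 38 min
Fri: 7:38 AM–3:08 PM = 7 h 30 min; less 60 min break → 6 h 30 min
Total: 11 h 54 min + 7 h 44 min + 7 h 48 min + 5 h 38 min + 6 h 30 min = 39 h 34 min.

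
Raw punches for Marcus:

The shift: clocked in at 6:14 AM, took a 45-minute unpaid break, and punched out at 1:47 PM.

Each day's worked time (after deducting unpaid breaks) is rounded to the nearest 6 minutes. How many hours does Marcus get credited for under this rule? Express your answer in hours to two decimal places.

The shift: 6:14 AM–1:47 PM = 7 h 33 min − 45 min = 6 h 48 min → rounds to 6 h 48 min

6.80 hours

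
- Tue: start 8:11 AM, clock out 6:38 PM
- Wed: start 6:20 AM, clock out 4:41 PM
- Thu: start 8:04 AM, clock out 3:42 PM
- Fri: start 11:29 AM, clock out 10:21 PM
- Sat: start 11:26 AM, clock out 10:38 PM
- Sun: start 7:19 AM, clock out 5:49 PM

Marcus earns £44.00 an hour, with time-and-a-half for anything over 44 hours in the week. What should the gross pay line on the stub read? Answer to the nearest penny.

£3058.00

Tue: 8:11 AM–6:38 PM = 10 h 27 min
Wed: 6:20 AM–4:41 PM = 10 h 21 min
Thu: 8:04 AM–3:42 PM = 7 h 38 min
Fri: 11:29 AM–10:21 PM = 10 h 52 min
Sat: 11:26 AM–10:38 PM = 11 h 12 min
Sun: 7:19 AM–5:49 PM = 10 h 30 min
Total worked: 61 h 0 min = 3660 min.
Regular 44 h 0 min = 2640 min at £44.00/h; overtime 17 h 0 min = 1020 min at £66.00/h.
Pay = (2640 × £44.00 + 1020 × £66.00) ÷ 60 = £3058.00.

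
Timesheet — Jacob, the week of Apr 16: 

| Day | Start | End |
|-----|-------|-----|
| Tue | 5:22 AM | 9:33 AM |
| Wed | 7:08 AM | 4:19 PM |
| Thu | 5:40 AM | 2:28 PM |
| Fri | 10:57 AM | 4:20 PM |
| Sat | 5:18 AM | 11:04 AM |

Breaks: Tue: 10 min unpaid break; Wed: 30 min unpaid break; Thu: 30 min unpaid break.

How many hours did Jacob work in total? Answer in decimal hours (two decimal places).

32.15 hours

Tue: 5:22 AM–9:33 AM = 4 h 11 min; less 10 min break → 4 h 1 min
Wed: 7:08 AM–4:19 PM = 9 h 11 min; less 30 min break → 8 h 41 min
Thu: 5:40 AM–2:28 PM = 8 h 48 min; less 30 min break → 8 h 18 min
Fri: 10:57 AM–4:20 PM = 5 h 23 min
Sat: 5:18 AM–11:04 AM = 5 h 46 min
Total: 4 h 1 min + 8 h 41 min + 8 h 18 min + 5 h 23 min + 5 h 46 min = 32 h 9 min.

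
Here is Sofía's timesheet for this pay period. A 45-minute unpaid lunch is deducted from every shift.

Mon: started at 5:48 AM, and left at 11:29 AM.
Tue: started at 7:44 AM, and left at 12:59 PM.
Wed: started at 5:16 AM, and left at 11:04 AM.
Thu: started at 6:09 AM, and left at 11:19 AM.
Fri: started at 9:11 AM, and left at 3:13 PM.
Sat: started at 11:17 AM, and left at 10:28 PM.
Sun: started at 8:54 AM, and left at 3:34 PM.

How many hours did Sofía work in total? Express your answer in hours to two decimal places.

40.53 hours

Mon: 5:48 AM–11:29 AM = 5 h 41 min; less 45 min break → 4 h 56 min
Tue: 7:44 AM–12:59 PM = 5 h 15 min; less 45 min break → 4 h 30 min
Wed: 5:16 AM–11:04 AM = 5 h 48 min; less 45 min break → 5 h 3 min
Thu: 6:09 AM–11:19 AM = 5 h 10 min; less 45 min break → 4 h 25 min
Fri: 9:11 AM–3:13 PM = 6 h 2 min; less 45 min break → 5 h 17 min
Sat: 11:17 AM–10:28 PM = 11 h 11 min; less 45 min break → 10 h 26 min
Sun: 8:54 AM–3:34 PM = 6 h 40 min; less 45 min break → 5 h 55 min
Total: 4 h 56 min + 4 h 30 min + 5 h 3 min + 4 h 25 min + 5 h 17 min + 10 h 26 min + 5 h 55 min = 40 h 32 min.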